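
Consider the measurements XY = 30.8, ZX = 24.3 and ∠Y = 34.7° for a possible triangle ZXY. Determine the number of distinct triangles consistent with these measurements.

XY·sin Y = 30.8·sin(34.7°) ≈ 17.53.
Since XY sin Y < ZX < XY (17.53 < 24.3 < 30.8), two triangles exist.

2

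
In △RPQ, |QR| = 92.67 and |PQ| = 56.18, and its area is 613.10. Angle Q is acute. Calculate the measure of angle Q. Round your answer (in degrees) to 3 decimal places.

From area = ½·|PQ|·|QR|·sin Q, we get sin Q = 2·area/(|PQ|·|QR|) ≈ 0.23553.
Taking the acute solution, ∠Q ≈ 13.62°.

∠Q ≈ 13.623°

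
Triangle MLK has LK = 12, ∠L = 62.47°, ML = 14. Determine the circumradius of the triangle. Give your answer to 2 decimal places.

By the law of cosines, KM² = ML² + LK² − 2·ML·LK·cos L = 184.7, so KM ≈ 13.59.
Area = ½·ML·LK·sin L ≈ 74.489.
Circumradius = KM/(2 sin L) ≈ 7.6628.

R ≈ 7.66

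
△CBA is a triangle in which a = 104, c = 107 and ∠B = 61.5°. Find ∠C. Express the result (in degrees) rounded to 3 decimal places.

By the law of cosines, b² = a² + c² − 2·a·c·cos B = 11645, so b ≈ 107.91.
Law of cosines again: cos C = (b² + a² − c²)/(2·b·a) ≈ 0.49061, so ∠C ≈ 60.62°.

60.619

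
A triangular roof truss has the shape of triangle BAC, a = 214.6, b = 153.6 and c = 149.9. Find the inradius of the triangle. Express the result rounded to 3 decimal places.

r ≈ 44.441

Semiperimeter s = (153.6 + 214.6 + 149.9)/2 = 259.05.
Heron's formula: area = √(259.05·105.45·44.45·109.15) ≈ 11512.
Inradius = area/s = 11512/259.05 ≈ 44.441.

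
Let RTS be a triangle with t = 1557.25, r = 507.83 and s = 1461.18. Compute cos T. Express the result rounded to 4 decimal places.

-0.0216

By the law of cosines, cos T = (s² + r² − t²) / (2·s·r) ≈ -0.02162, so ∠T ≈ 91.24°.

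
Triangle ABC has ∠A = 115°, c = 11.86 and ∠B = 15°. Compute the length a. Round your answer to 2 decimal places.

The third angle is ∠C = 180° − ∠A − ∠B = 50.00°.
Law of sines: a = c·sin A/sin C ≈ 14.032.

14.03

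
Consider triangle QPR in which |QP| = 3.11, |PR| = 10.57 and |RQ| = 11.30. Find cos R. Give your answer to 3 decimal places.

0.962

By the law of cosines, cos R = (|PR|² + |RQ|² − |QP|²) / (2·|PR|·|RQ|) ≈ 0.96174, so ∠R ≈ 15.90°.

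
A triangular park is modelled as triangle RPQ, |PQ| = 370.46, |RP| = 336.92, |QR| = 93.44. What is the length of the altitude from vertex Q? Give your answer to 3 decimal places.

90.752

Semiperimeter s = (370.46 + 93.44 + 336.92)/2 = 400.41.
Heron's formula: area = √(400.41·29.95·306.97·63.49) ≈ 15288.
The altitude from Q has length 2·area/|RP| ≈ 90.752.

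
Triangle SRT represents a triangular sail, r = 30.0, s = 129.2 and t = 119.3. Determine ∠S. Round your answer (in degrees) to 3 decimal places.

By the law of cosines, cos S = (r² + t² − s²) / (2·r·t) ≈ -0.21796, so ∠S ≈ 102.59°.

102.589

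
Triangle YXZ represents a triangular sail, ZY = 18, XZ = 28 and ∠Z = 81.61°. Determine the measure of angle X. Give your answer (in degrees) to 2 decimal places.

By the law of cosines, YX² = XZ² + ZY² − 2·XZ·ZY·cos Z = 960.92, so YX ≈ 30.999.
Law of cosines again: cos X = (YX² + XZ² − ZY²)/(2·YX·XZ) ≈ 0.81854, so ∠X ≈ 35.06°.

35.06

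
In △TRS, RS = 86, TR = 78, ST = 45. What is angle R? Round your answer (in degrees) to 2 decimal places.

31.37

By the law of cosines, cos R = (TR² + RS² − ST²) / (2·TR·RS) ≈ 0.85383, so ∠R ≈ 31.37°.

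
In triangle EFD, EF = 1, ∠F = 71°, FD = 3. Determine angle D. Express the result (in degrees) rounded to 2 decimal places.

By the law of cosines, DE² = EF² + FD² − 2·EF·FD·cos F = 8.0466, so DE ≈ 2.8367.
Law of cosines again: cos D = (FD² + DE² − EF²)/(2·FD·DE) ≈ 0.94281, so ∠D ≈ 19.47°.

∠D ≈ 19.47°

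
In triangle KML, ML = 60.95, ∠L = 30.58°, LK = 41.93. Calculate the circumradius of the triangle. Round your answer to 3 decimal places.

R ≈ 32.188

By the law of cosines, KM² = ML² + LK² − 2·ML·LK·cos L = 1072.6, so KM ≈ 32.751.
Area = ½·ML·LK·sin L ≈ 650.08.
Circumradius = KM/(2 sin L) ≈ 32.188.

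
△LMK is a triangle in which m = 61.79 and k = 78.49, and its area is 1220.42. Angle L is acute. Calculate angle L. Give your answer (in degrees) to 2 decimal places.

From area = ½·m·k·sin L, we get sin L = 2·area/(m·k) ≈ 0.50328.
Taking the acute solution, ∠L ≈ 30.22°.

30.22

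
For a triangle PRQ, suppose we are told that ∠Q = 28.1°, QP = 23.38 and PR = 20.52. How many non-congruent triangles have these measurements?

QP·sin Q = 23.38·sin(28.1°) ≈ 11.01.
Since QP sin Q < PR < QP (11.01 < 20.52 < 23.38), two triangles exist.

2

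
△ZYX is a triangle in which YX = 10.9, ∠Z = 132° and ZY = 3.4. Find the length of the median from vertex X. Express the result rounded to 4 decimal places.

9.5495

Law of sines: sin X = ZY·sin Z/YX ≈ 0.23181.
Since YX ≥ ZY, only the acute value applies: ∠X ≈ 13.40°.
Then ∠Y = 180° − ∠Z − ∠X ≈ 34.60°.
Law of sines gives XZ = YX·sin Y/sin Z ≈ 8.3281.
Median from X: ½√(2·YX² + 2·XZ² − ZY²) ≈ 9.5495.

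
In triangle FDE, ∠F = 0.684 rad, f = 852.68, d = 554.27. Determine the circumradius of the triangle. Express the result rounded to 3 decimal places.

R ≈ 674.697

Law of sines: sin D = d·sin F/f ≈ 0.41075.
Since f ≥ d, only the acute value applies: ∠D ≈ 0.423 rad.
Then ∠E = π − ∠F − ∠D ≈ 2.034 rad.
Law of sines gives e = f·sin E/sin F ≈ 1207.
Circumradius = f/(2 sin F) ≈ 674.7.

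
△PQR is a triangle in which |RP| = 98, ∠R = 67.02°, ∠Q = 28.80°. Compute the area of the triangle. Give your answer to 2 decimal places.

9129.42

The third angle is ∠P = 180° − ∠Q − ∠R = 84.18°.
Law of sines: |QR| = |RP|·sin P/sin Q ≈ 202.37.
Law of sines: |PQ| = |RP|·sin R/sin Q ≈ 187.28.
Area = ½·|RP|·|QR|·sin R ≈ 9129.4.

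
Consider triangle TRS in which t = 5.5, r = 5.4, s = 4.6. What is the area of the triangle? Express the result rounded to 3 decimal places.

11.361

Semiperimeter p = (5.5 + 5.4 + 4.6)/2 = 7.75.
Heron's formula: area = √(7.75·2.25·2.35·3.15) ≈ 11.361.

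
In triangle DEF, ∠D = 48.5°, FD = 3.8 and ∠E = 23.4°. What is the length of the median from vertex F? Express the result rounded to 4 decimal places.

The third angle is ∠F = 180° − ∠D − ∠E = 108.10°.
Law of sines: EF = FD·sin D/sin E ≈ 7.1662.
Law of sines: DE = FD·sin F/sin E ≈ 9.0947.
Median from F: ½√(2·EF² + 2·FD² − DE²) ≈ 3.4955.

m_F ≈ 3.4955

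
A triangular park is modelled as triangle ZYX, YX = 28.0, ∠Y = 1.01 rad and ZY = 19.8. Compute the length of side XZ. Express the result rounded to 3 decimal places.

By the law of cosines, XZ² = ZY² + YX² − 2·ZY·YX·cos Y = 586.31, so XZ ≈ 24.214.

24.214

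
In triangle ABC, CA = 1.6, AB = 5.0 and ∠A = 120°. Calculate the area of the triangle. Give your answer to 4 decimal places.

Area = ½·CA·AB·sin A ≈ 3.4641.

area ≈ 3.4641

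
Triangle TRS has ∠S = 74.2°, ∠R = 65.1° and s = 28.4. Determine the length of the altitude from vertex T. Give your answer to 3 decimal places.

25.760

The third angle is ∠T = 180° − ∠R − ∠S = 40.70°.
Law of sines: t = s·sin T/sin S ≈ 19.247.
Law of sines: r = s·sin R/sin S ≈ 26.772.
Area = ½·s·t·sin R ≈ 247.9.
The altitude from T has length 2·area/t ≈ 25.76.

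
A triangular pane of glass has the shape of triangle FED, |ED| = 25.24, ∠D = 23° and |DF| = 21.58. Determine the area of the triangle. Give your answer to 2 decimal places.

Area = ½·|ED|·|DF|·sin D ≈ 106.41.

area ≈ 106.41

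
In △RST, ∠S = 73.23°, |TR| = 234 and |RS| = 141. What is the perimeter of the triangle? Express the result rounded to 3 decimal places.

perimeter ≈ 606.811

Law of sines: sin T = |RS|·sin S/|TR| ≈ 0.57694.
Since |TR| ≥ |RS|, only the acute value applies: ∠T ≈ 35.24°.
Then ∠R = 180° − ∠S − ∠T ≈ 71.53°.
Law of sines gives |ST| = |TR|·sin R/sin S ≈ 231.81.
Semiperimeter s = (231.81+234+141)/2 = 303.41.
Perimeter = 231.81 + 234 + 141 = 606.81.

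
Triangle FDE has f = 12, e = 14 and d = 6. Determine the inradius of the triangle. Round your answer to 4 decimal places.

2.2361

Semiperimeter s = (12 + 6 + 14)/2 = 16.
Heron's formula: area = √(16·4·10·2) ≈ 35.777.
Inradius = area/s = 35.777/16 ≈ 2.2361.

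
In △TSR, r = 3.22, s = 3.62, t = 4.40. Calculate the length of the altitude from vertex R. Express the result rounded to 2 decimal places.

3.56

Semiperimeter p = (4.4 + 3.62 + 3.22)/2 = 5.62.
Heron's formula: area = √(5.62·1.22·2·2.4) ≈ 5.7368.
The altitude from R has length 2·area/r ≈ 3.5632.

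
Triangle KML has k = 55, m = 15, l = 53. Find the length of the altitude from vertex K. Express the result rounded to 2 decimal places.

14.45

Semiperimeter s = (55 + 15 + 53)/2 = 61.5.
Heron's formula: area = √(61.5·6.5·46.5·8.5) ≈ 397.49.
The altitude from K has length 2·area/k ≈ 14.454.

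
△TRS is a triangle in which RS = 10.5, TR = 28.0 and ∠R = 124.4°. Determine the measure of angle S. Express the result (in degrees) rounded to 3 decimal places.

∠S ≈ 41.277°

By the law of cosines, ST² = TR² + RS² − 2·TR·RS·cos R = 1226.5, so ST ≈ 35.021.
Law of cosines again: cos S = (RS² + ST² − TR²)/(2·RS·ST) ≈ 0.75153, so ∠S ≈ 41.28°.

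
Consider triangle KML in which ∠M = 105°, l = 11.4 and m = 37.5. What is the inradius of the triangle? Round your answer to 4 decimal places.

Law of sines: sin L = l·sin M/m ≈ 0.29364.
Since m ≥ l, only the acute value applies: ∠L ≈ 17.08°.
Then ∠K = 180° − ∠M − ∠L ≈ 57.92°.
Law of sines gives k = m·sin K/sin M ≈ 32.896.
Area = ½·m·l·sin K ≈ 181.12.
Semiperimeter s = (32.896+37.5+11.4)/2 = 40.898.
Inradius = area/s = 181.12/40.898 ≈ 4.4286.

r ≈ 4.4286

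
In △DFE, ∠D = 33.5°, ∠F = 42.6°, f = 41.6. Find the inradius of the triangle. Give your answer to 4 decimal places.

The third angle is ∠E = 180° − ∠D − ∠F = 103.90°.
Law of sines: d = f·sin D/sin F ≈ 33.921.
Law of sines: e = f·sin E/sin F ≈ 59.659.
Area = ½·f·d·sin E ≈ 684.9.
Semiperimeter s = (33.921+41.6+59.659)/2 = 67.59.
Inradius = area/s = 684.9/67.59 ≈ 10.133.

r ≈ 10.1332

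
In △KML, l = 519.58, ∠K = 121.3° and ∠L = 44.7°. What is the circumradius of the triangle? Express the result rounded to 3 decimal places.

The third angle is ∠M = 180° − ∠L − ∠K = 14.00°.
Law of sines: k = l·sin K/sin L ≈ 631.17.
Law of sines: m = l·sin M/sin L ≈ 178.7.
Circumradius = l/(2 sin L) ≈ 369.34.

R ≈ 369.337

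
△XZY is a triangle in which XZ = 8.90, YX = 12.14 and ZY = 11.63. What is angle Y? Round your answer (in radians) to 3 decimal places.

∠Y ≈ 0.766 rad

By the law of cosines, cos Y = (ZY² + YX² − XZ²) / (2·ZY·YX) ≈ 0.72041, so ∠Y ≈ 0.766 rad.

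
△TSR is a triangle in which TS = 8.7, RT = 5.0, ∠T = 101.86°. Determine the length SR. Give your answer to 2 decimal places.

By the law of cosines, SR² = RT² + TS² − 2·RT·TS·cos T = 118.57, so SR ≈ 10.889.

10.89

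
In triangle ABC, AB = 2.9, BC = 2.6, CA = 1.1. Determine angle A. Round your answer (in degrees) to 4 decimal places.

By the law of cosines, cos A = (CA² + AB² − BC²) / (2·CA·AB) ≈ 0.44828, so ∠A ≈ 63.37°.

63.3669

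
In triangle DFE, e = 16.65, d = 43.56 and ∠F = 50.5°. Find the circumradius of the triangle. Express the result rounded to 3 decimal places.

22.928

By the law of cosines, f² = e² + d² − 2·e·d·cos F = 1252, so f ≈ 35.384.
Area = ½·e·d·sin F ≈ 279.82.
Circumradius = f/(2 sin F) ≈ 22.928.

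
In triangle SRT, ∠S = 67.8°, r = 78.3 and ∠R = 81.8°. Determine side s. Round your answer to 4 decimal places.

73.2445

The third angle is ∠T = 180° − ∠S − ∠R = 30.40°.
Law of sines: s = r·sin S/sin R ≈ 73.245.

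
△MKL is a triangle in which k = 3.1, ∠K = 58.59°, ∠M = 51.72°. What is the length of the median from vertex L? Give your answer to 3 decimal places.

The third angle is ∠L = 180° − ∠M − ∠K = 69.69°.
Law of sines: m = k·sin M/sin K ≈ 2.8513.
Law of sines: l = k·sin L/sin K ≈ 3.4064.
Median from L: ½√(2·m² + 2·k² − l²) ≈ 2.4432.

2.443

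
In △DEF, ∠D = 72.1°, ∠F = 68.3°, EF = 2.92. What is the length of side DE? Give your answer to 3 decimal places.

The third angle is ∠E = 180° − ∠F − ∠D = 39.60°.
Law of sines: DE = EF·sin F/sin D ≈ 2.8511.

2.851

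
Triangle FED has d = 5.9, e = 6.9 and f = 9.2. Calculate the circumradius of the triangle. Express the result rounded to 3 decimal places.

By the law of cosines, cos F = (e² + d² − f²) / (2·e·d) ≈ -0.02727, so ∠F ≈ 91.56°.
Circumradius = f/(2 sin F) ≈ 4.6017.

4.602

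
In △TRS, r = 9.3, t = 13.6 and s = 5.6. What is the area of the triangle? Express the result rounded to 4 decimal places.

19.9147

Semiperimeter p = (13.6 + 9.3 + 5.6)/2 = 14.25.
Heron's formula: area = √(14.25·0.65·4.95·8.65) ≈ 19.915.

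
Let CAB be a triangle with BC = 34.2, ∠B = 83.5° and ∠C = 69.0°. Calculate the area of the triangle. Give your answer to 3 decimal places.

The third angle is ∠A = 180° − ∠B − ∠C = 27.50°.
Law of sines: AB = BC·sin C/sin A ≈ 69.147.
Law of sines: CA = BC·sin B/sin A ≈ 73.59.
Area = ½·BC·AB·sin B ≈ 1174.8.

1174.810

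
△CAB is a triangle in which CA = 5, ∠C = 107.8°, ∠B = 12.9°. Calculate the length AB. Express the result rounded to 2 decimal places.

21.32

The third angle is ∠A = 180° − ∠B − ∠C = 59.30°.
Law of sines: AB = CA·sin C/sin B ≈ 21.324.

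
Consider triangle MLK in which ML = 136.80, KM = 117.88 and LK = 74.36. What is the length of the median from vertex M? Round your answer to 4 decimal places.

Median from M: ½√(2·KM² + 2·ML² − LK²) ≈ 122.16.

122.1582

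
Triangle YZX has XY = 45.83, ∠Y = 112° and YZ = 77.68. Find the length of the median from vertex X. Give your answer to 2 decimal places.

m_X ≈ 70.30

By the law of cosines, ZX² = XY² + YZ² − 2·XY·YZ·cos Y = 10802, so ZX ≈ 103.93.
Median from X: ½√(2·ZX² + 2·XY² − YZ²) ≈ 70.303.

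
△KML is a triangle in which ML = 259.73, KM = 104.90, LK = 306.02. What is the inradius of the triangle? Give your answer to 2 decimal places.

r ≈ 39.02

Semiperimeter s = (259.73 + 306.02 + 104.9)/2 = 335.32.
Heron's formula: area = √(335.32·75.595·29.305·230.42) ≈ 13083.
Inradius = area/s = 13083/335.32 ≈ 39.017.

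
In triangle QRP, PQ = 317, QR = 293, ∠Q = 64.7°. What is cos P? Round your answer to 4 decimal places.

By the law of cosines, RP² = PQ² + QR² − 2·PQ·QR·cos Q = 1.0695e+05, so RP ≈ 327.03.
Law of cosines again: cos P = (RP² + PQ² − QR²)/(2·RP·PQ) ≈ 0.58644, so ∠P ≈ 54.10°.

cos P ≈ 0.5864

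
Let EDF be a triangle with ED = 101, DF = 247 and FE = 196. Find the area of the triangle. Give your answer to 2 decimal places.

Semiperimeter s = (247 + 196 + 101)/2 = 272.
Heron's formula: area = √(272·25·76·171) ≈ 9400.7.

9400.68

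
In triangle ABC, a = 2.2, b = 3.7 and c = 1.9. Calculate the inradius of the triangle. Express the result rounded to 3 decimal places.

Semiperimeter s = (2.2 + 3.7 + 1.9)/2 = 3.9.
Heron's formula: area = √(3.9·1.7·0.2·2) ≈ 1.6285.
Inradius = area/s = 1.6285/3.9 ≈ 0.41756.

0.418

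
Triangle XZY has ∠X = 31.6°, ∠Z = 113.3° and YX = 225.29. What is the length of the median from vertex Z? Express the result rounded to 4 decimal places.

m_Z ≈ 74.2843

The third angle is ∠Y = 180° − ∠X − ∠Z = 35.10°.
Law of sines: ZY = YX·sin X/sin Z ≈ 128.53.
Law of sines: XZ = YX·sin Y/sin Z ≈ 141.05.
Median from Z: ½√(2·XZ² + 2·ZY² − YX²) ≈ 74.284.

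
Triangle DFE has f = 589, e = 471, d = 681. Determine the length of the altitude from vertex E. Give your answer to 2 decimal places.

Semiperimeter s = (681 + 589 + 471)/2 = 870.5.
Heron's formula: area = √(870.5·189.5·281.5·399.5) ≈ 1.362e+05.
The altitude from E has length 2·area/e ≈ 578.36.

578.36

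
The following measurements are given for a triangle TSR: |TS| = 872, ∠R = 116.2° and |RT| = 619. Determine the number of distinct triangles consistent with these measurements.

|RT|·sin R = 619·sin(116.2°) ≈ 555.4.
Since ∠R is not acute, a triangle exists only if |TS| > |RT|; here |TS| > |RT|, so there is exactly one triangle.

1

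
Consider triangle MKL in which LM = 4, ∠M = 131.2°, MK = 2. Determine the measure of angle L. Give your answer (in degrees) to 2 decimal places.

By the law of cosines, KL² = LM² + MK² − 2·LM·MK·cos M = 30.539, so KL ≈ 5.5262.
Law of cosines again: cos L = (KL² + LM² − MK²)/(2·KL·LM) ≈ 0.96221, so ∠L ≈ 15.80°.

∠L ≈ 15.80°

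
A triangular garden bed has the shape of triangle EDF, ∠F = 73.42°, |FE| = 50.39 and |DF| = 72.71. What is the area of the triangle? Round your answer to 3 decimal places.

Area = ½·|DF|·|FE|·sin F ≈ 1755.8.

1755.761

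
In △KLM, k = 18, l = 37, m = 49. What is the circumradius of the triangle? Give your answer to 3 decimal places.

By the law of cosines, cos K = (l² + m² − k²) / (2·l·m) ≈ 0.95036, so ∠K ≈ 0.316 rad.
Circumradius = k/(2 sin K) ≈ 28.924.

R ≈ 28.924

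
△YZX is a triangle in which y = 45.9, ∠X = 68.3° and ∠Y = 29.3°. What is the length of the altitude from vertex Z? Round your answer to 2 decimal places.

The third angle is ∠Z = 180° − ∠X − ∠Y = 82.40°.
Law of sines: z = y·sin Z/sin Y ≈ 92.968.
Law of sines: x = y·sin X/sin Y ≈ 87.145.
Area = ½·y·z·sin X ≈ 1982.4.
The altitude from Z has length 2·area/z ≈ 42.647.

42.65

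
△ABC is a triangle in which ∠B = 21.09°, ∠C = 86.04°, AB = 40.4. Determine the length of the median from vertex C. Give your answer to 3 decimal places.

21.142

The third angle is ∠A = 180° − ∠B − ∠C = 72.87°.
Law of sines: BC = AB·sin A/sin C ≈ 38.7.
Law of sines: CA = AB·sin B/sin C ≈ 14.572.
Median from C: ½√(2·BC² + 2·CA² − AB²) ≈ 21.142.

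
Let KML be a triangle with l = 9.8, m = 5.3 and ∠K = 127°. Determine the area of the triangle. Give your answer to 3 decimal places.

Area = ½·m·l·sin K ≈ 20.741.

20.741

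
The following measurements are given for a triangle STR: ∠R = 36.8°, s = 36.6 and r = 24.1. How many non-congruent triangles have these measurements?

2

s·sin R = 36.6·sin(36.8°) ≈ 21.92.
Since s sin R < r < s (21.92 < 24.1 < 36.6), two triangles exist.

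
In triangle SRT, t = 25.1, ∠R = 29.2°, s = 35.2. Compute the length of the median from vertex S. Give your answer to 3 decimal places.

m_S ≈ 12.982

By the law of cosines, r² = t² + s² − 2·t·s·cos R = 326.56, so r ≈ 18.071.
Median from S: ½√(2·r² + 2·t² − s²) ≈ 12.982.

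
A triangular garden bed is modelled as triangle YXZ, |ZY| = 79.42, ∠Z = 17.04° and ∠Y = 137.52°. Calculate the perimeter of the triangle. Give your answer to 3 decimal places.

258.457

The third angle is ∠X = 180° − ∠Z − ∠Y = 25.44°.
Law of sines: |XZ| = |ZY|·sin Y/sin X ≈ 124.86.
Law of sines: |YX| = |ZY|·sin Z/sin X ≈ 54.178.
Semiperimeter s = (124.86+79.42+54.178)/2 = 129.23.
Perimeter = 124.86 + 79.42 + 54.178 = 258.46.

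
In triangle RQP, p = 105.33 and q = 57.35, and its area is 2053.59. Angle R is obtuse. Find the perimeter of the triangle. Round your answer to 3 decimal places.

perimeter ≈ 315.135

From area = ½·q·p·sin R, we get sin R = 2·area/(q·p) ≈ 0.67992.
Taking the obtuse solution, ∠R ≈ 137.16°.
Law of cosines then gives r ≈ 152.45.
Perimeter = 152.45 + 57.35 + 105.33 = 315.13.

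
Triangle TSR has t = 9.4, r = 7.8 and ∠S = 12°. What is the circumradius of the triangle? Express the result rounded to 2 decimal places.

5.77

By the law of cosines, s² = r² + t² − 2·r·t·cos S = 5.7644, so s ≈ 2.4009.
Area = ½·r·t·sin S ≈ 7.622.
Circumradius = s/(2 sin S) ≈ 5.7739.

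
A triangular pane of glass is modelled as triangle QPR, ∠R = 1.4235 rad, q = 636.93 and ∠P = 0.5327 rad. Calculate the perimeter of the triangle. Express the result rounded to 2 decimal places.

perimeter ≈ 1665.91

The third angle is ∠Q = π − ∠P − ∠R = 1.1854 rad.
Law of sines: p = q·sin P/sin Q ≈ 349.08.
Law of sines: r = q·sin R/sin Q ≈ 679.91.
Semiperimeter s = (636.93+349.08+679.91)/2 = 832.96.
Perimeter = 636.93 + 349.08 + 679.91 = 1665.9.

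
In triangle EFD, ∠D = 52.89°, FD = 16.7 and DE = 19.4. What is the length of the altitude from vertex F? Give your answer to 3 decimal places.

By the law of cosines, EF² = FD² + DE² − 2·FD·DE·cos D = 264.31, so EF ≈ 16.257.
Area = ½·FD·DE·sin D ≈ 129.18.
The altitude from F has length 2·area/DE ≈ 13.318.

13.318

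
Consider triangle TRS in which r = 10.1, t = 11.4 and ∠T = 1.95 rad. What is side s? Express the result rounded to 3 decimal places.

2.736

Law of sines: sin R = r·sin T/t ≈ 0.82303.
Since t ≥ r, only the acute value applies: ∠R ≈ 0.967 rad.
Then ∠S = π − ∠T − ∠R ≈ 0.225 rad.
Law of sines gives s = t·sin S/sin T ≈ 2.7364.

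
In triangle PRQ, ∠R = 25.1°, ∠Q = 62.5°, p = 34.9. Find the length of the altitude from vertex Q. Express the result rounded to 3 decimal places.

The third angle is ∠P = 180° − ∠R − ∠Q = 92.40°.
Law of sines: r = p·sin R/sin P ≈ 14.818.
Law of sines: q = p·sin Q/sin P ≈ 30.984.
Area = ½·p·r·sin Q ≈ 229.35.
The altitude from Q has length 2·area/q ≈ 14.805.

h_Q ≈ 14.805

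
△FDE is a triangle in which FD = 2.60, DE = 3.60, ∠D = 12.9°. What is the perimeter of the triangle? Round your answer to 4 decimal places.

By the law of cosines, EF² = FD² + DE² − 2·FD·DE·cos D = 1.4725, so EF ≈ 1.2135.
Semiperimeter s = (3.6+1.2135+2.6)/2 = 3.7067.
Perimeter = 3.6 + 1.2135 + 2.6 = 7.4135.

7.4135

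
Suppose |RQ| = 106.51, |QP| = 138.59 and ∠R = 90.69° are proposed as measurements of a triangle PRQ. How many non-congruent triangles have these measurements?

|RQ|·sin R = 106.51·sin(90.69°) ≈ 106.5.
Since ∠R is not acute, a triangle exists only if |QP| > |RQ|; here |QP| > |RQ|, so there is exactly one triangle.

1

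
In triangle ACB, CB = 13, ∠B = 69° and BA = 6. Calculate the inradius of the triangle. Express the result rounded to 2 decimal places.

By the law of cosines, AC² = CB² + BA² − 2·CB·BA·cos B = 149.09, so AC ≈ 12.21.
Area = ½·CB·BA·sin B ≈ 36.41.
Semiperimeter s = (13+6+12.21)/2 = 15.605.
Inradius = area/s = 36.41/15.605 ≈ 2.3332.

2.33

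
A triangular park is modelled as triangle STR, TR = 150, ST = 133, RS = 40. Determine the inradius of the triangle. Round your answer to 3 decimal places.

r ≈ 15.703

Semiperimeter s = (150 + 40 + 133)/2 = 161.5.
Heron's formula: area = √(161.5·11.5·121.5·28.5) ≈ 2536.
Inradius = area/s = 2536/161.5 ≈ 15.703.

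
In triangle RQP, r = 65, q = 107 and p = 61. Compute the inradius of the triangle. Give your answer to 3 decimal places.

Semiperimeter s = (65 + 107 + 61)/2 = 116.5.
Heron's formula: area = √(116.5·51.5·9.5·55.5) ≈ 1778.6.
Inradius = area/s = 1778.6/116.5 ≈ 15.267.

15.267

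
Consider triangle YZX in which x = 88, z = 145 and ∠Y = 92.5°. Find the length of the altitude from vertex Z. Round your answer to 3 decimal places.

By the law of cosines, y² = z² + x² − 2·z·x·cos Y = 29882, so y ≈ 172.86.
Area = ½·z·x·sin Y ≈ 6373.9.
The altitude from Z has length 2·area/z ≈ 87.916.

h_Z ≈ 87.916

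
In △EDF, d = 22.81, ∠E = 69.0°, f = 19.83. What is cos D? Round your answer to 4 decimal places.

By the law of cosines, e² = d² + f² − 2·d·f·cos E = 589.33, so e ≈ 24.276.
Law of cosines again: cos D = (f² + e² − d²)/(2·f·e) ≈ 0.48013, so ∠D ≈ 61.31°.

cos D ≈ 0.4801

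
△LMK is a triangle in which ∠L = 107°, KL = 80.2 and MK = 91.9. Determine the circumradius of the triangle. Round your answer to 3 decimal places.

48.050

Law of sines: sin M = KL·sin L/MK ≈ 0.83456.
Since MK ≥ KL, only the acute value applies: ∠M ≈ 56.57°.
Then ∠K = 180° − ∠L − ∠M ≈ 16.43°.
Law of sines gives LM = MK·sin K/sin L ≈ 27.182.
Circumradius = MK/(2 sin L) ≈ 48.05.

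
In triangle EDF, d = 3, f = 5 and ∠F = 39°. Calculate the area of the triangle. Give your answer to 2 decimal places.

area ≈ 6.57

Law of sines: sin D = d·sin F/f ≈ 0.37759.
Since f ≥ d, only the acute value applies: ∠D ≈ 22.18°.
Then ∠E = 180° − ∠F − ∠D ≈ 118.82°.
Law of sines gives e = f·sin E/sin F ≈ 6.9613.
Area = ½·f·d·sin E ≈ 6.5713.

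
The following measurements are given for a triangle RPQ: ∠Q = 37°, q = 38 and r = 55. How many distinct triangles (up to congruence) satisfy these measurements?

r·sin Q = 55·sin(37°) ≈ 33.1.
Since r sin Q < q < r (33.1 < 38 < 55), two triangles exist.

2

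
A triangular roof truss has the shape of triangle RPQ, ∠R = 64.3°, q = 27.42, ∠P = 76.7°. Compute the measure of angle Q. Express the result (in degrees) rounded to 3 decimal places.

39.000

The third angle is ∠Q = 180° − ∠R − ∠P = 39.00°.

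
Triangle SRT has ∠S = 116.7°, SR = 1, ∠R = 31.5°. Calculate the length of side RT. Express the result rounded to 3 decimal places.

The third angle is ∠T = 180° − ∠S − ∠R = 31.80°.
Law of sines: RT = SR·sin S/sin T ≈ 1.6953.

1.695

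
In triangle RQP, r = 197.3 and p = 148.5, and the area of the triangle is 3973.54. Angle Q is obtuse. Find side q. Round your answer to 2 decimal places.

From area = ½·p·r·sin Q, we get sin Q = 2·area/(p·r) ≈ 0.27124.
Taking the obtuse solution, ∠Q ≈ 164.26°.
Law of cosines then gives q ≈ 342.61.

342.61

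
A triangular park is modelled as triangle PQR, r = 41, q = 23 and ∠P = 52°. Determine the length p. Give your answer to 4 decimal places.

By the law of cosines, p² = q² + r² − 2·q·r·cos P = 1048.9, so p ≈ 32.386.

32.3861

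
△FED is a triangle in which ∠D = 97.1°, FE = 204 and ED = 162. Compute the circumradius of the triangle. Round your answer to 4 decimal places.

R ≈ 102.7882

Law of sines: sin F = ED·sin D/FE ≈ 0.78803.
Since FE ≥ ED, only the acute value applies: ∠F ≈ 52.00°.
Then ∠E = 180° − ∠D − ∠F ≈ 30.90°.
Law of sines gives DF = FE·sin E/sin D ≈ 105.57.
Circumradius = FE/(2 sin D) ≈ 102.79.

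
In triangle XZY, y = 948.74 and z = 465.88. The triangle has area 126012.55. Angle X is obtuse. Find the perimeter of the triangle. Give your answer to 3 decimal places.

perimeter ≈ 2772.326

From area = ½·z·y·sin X, we get sin X = 2·area/(z·y) ≈ 0.57019.
Taking the obtuse solution, ∠X ≈ 145.24°.
Law of cosines then gives x ≈ 1357.7.
Perimeter = 1357.7 + 465.88 + 948.74 = 2772.3.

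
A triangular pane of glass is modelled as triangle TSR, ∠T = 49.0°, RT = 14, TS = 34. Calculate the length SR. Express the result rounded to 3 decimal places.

26.971

By the law of cosines, SR² = RT² + TS² − 2·RT·TS·cos T = 727.43, so SR ≈ 26.971.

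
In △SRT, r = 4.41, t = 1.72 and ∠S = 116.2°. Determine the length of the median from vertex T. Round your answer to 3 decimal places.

By the law of cosines, s² = r² + t² − 2·r·t·cos S = 29.104, so s ≈ 5.3948.
Median from T: ½√(2·s² + 2·r² − t²) ≈ 4.8515.

4.851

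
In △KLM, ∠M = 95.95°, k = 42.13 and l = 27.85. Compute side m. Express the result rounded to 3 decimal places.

By the law of cosines, m² = k² + l² − 2·k·l·cos M = 2793.8, so m ≈ 52.857.

52.857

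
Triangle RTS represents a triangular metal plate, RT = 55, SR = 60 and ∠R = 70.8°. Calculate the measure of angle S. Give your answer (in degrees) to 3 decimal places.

By the law of cosines, TS² = SR² + RT² − 2·SR·RT·cos R = 4454.5, so TS ≈ 66.742.
Law of cosines again: cos S = (TS² + SR² − RT²)/(2·TS·SR) ≈ 0.62798, so ∠S ≈ 51.10°.

51.099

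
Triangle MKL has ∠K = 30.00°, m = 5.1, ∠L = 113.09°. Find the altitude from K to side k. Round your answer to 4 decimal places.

h_K ≈ 4.6914

The third angle is ∠M = 180° − ∠K − ∠L = 36.91°.
Law of sines: k = m·sin K/sin M ≈ 4.246.
Law of sines: l = m·sin L/sin M ≈ 7.8118.
Area = ½·m·k·sin L ≈ 9.96.
The altitude from K has length 2·area/k ≈ 4.6914.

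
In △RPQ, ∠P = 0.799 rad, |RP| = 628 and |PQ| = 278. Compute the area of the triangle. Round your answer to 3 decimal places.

Area = ½·|RP|·|PQ|·sin P ≈ 62559.

62558.600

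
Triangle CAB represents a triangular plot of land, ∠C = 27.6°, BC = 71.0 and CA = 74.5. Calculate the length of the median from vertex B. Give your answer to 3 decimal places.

By the law of cosines, AB² = BC² + CA² − 2·BC·CA·cos C = 1216.1, so AB ≈ 34.873.
Median from B: ½√(2·AB² + 2·BC² − CA²) ≈ 41.725.

m_B ≈ 41.725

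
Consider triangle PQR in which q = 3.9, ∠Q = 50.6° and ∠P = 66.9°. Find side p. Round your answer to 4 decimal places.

4.6424

The third angle is ∠R = 180° − ∠P − ∠Q = 62.50°.
Law of sines: p = q·sin P/sin Q ≈ 4.6424.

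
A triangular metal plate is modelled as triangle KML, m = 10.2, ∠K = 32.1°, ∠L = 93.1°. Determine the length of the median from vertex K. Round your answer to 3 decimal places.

The third angle is ∠M = 180° − ∠L − ∠K = 54.80°.
Law of sines: k = m·sin K/sin M ≈ 6.6332.
Law of sines: l = m·sin L/sin M ≈ 12.464.
Median from K: ½√(2·m² + 2·l² − k²) ≈ 10.895.

m_K ≈ 10.895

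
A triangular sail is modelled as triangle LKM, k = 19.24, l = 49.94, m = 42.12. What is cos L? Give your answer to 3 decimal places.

By the law of cosines, cos L = (k² + m² − l²) / (2·k·m) ≈ -0.21578, so ∠L ≈ 102.46°.

cos L ≈ -0.216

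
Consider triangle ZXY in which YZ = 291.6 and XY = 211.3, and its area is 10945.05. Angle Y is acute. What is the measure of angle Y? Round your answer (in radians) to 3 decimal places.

0.363

From area = ½·XY·YZ·sin Y, we get sin Y = 2·area/(XY·YZ) ≈ 0.35527.
Taking the acute solution, ∠Y ≈ 0.363 rad.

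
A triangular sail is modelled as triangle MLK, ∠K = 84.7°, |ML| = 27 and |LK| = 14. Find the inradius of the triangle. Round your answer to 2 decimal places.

r ≈ 5.20

Law of sines: sin M = |LK|·sin K/|ML| ≈ 0.51630.
Since |ML| ≥ |LK|, only the acute value applies: ∠M ≈ 31.08°.
Then ∠L = 180° − ∠K − ∠M ≈ 64.22°.
Law of sines gives |KM| = |ML|·sin L/sin K ≈ 24.416.
Area = ½·|ML|·|LK|·sin L ≈ 170.18.
Semiperimeter s = (14+24.416+27)/2 = 32.708.
Inradius = area/s = 170.18/32.708 ≈ 5.2031.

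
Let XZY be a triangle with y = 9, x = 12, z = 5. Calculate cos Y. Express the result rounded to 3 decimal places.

0.733

By the law of cosines, cos Y = (x² + z² − y²) / (2·x·z) ≈ 0.73333, so ∠Y ≈ 42.83°.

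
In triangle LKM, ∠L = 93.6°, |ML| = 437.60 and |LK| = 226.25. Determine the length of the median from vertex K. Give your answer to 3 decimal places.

324.468

By the law of cosines, |KM|² = |ML|² + |LK|² − 2·|ML|·|LK|·cos L = 2.5512e+05, so |KM| ≈ 505.09.
Median from K: ½√(2·|LK|² + 2·|KM|² − |ML|²) ≈ 324.47.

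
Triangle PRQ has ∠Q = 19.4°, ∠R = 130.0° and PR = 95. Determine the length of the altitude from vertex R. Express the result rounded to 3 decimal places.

h_R ≈ 48.359

The third angle is ∠P = 180° − ∠R − ∠Q = 30.60°.
Law of sines: RQ = PR·sin P/sin Q ≈ 145.59.
Law of sines: QP = PR·sin R/sin Q ≈ 219.09.
Area = ½·PR·RQ·sin R ≈ 5297.6.
The altitude from R has length 2·area/QP ≈ 48.359.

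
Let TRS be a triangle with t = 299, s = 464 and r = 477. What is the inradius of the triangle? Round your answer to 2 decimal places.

107.47

Semiperimeter p = (299 + 477 + 464)/2 = 620.
Heron's formula: area = √(620·321·143·156) ≈ 66631.
Inradius = area/p = 66631/620 ≈ 107.47.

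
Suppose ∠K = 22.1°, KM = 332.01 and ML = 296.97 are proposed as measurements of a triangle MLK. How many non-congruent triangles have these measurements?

KM·sin K = 332.01·sin(22.1°) ≈ 124.9.
Since KM sin K < ML < KM (124.9 < 296.97 < 332.01), two triangles exist.

2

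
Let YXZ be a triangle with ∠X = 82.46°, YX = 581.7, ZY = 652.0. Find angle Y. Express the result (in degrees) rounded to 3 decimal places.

35.354

Law of sines: sin Z = YX·sin X/ZY ≈ 0.88446.
Since ZY ≥ YX, only the acute value applies: ∠Z ≈ 62.19°.
Then ∠Y = 180° − ∠X − ∠Z ≈ 35.35°.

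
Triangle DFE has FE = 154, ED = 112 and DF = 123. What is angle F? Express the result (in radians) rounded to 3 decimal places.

By the law of cosines, cos F = (DF² + FE² − ED²) / (2·DF·FE) ≈ 0.69425, so ∠F ≈ 0.8034 rad.

0.803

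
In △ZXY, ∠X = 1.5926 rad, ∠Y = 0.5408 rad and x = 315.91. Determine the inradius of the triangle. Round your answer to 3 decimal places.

The third angle is ∠Z = π − ∠X − ∠Y = 1.0082 rad.
Law of sines: z = x·sin Z/sin X ≈ 267.28.
Law of sines: y = x·sin Y/sin X ≈ 162.68.
Area = ½·x·z·sin Y ≈ 21735.
Semiperimeter s = (267.28+315.91+162.68)/2 = 372.93.
Inradius = area/s = 21735/372.93 ≈ 58.281.

r ≈ 58.281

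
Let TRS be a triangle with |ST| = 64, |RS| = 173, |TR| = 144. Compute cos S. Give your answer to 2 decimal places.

By the law of cosines, cos S = (|RS|² + |ST|² − |TR|²) / (2·|RS|·|ST|) ≈ 0.60012, so ∠S ≈ 53.12°.

0.60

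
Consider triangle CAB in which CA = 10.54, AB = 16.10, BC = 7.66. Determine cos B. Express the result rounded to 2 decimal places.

cos B ≈ 0.84

By the law of cosines, cos B = (AB² + BC² − CA²) / (2·AB·BC) ≈ 0.83840, so ∠B ≈ 33.03°.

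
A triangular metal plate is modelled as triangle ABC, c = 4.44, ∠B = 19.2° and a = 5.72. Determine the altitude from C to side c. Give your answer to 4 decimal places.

h_C ≈ 1.8811

By the law of cosines, b² = c² + a² − 2·c·a·cos B = 4.4637, so b ≈ 2.1128.
Area = ½·c·a·sin B ≈ 4.1761.
The altitude from C has length 2·area/c ≈ 1.8811.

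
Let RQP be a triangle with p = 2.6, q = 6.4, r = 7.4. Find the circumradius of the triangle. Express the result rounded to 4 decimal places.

3.7857

By the law of cosines, cos R = (q² + p² − r²) / (2·q·p) ≈ -0.21154, so ∠R ≈ 102.21°.
Circumradius = r/(2 sin R) ≈ 3.7857.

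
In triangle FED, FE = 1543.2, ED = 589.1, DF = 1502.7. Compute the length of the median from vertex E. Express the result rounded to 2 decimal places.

Median from E: ½√(2·FE² + 2·ED² − DF²) ≈ 894.27.

m_E ≈ 894.27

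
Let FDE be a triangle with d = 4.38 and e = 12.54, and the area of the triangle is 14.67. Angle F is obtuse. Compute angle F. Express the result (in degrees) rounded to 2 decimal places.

147.71

From area = ½·d·e·sin F, we get sin F = 2·area/(d·e) ≈ 0.53418.
Taking the obtuse solution, ∠F ≈ 147.71°.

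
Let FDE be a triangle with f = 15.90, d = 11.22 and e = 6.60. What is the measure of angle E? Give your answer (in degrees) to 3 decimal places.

20.066

By the law of cosines, cos E = (f² + d² − e²) / (2·f·d) ≈ 0.93930, so ∠E ≈ 20.07°.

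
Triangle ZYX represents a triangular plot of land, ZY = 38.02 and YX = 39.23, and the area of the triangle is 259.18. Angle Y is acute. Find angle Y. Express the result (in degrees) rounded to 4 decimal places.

From area = ½·ZY·YX·sin Y, we get sin Y = 2·area/(ZY·YX) ≈ 0.34754.
Taking the acute solution, ∠Y ≈ 20.34°.

∠Y ≈ 20.3367°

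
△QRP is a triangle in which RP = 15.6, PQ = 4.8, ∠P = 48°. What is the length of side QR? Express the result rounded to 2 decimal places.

By the law of cosines, QR² = RP² + PQ² − 2·RP·PQ·cos P = 166.19, so QR ≈ 12.892.

12.89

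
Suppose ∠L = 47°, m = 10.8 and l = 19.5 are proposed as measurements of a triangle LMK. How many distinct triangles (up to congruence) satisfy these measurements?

m·sin L = 10.8·sin(47°) ≈ 7.899.
Since l ≥ m, exactly one triangle exists.

1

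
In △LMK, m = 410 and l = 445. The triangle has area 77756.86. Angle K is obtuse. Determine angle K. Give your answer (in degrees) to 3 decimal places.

From area = ½·l·m·sin K, we get sin K = 2·area/(l·m) ≈ 0.85236.
Taking the obtuse solution, ∠K ≈ 121.53°.

121.530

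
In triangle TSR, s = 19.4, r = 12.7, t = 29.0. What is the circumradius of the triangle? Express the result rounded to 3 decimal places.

18.400

By the law of cosines, cos T = (s² + r² − t²) / (2·s·r) ≈ -0.61561, so ∠T ≈ 128.00°.
Circumradius = t/(2 sin T) ≈ 18.4.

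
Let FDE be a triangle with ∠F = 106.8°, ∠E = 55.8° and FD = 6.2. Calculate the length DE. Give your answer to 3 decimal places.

7.176

The third angle is ∠D = 180° − ∠E − ∠F = 17.40°.
Law of sines: DE = FD·sin F/sin E ≈ 7.1763.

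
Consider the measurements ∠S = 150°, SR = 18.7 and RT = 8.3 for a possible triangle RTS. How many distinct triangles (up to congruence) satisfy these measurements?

0

SR·sin S = 18.7·sin(150°) ≈ 9.35.
Since ∠S is not acute, a triangle exists only if RT > SR; here RT ≤ SR, so there is no triangle.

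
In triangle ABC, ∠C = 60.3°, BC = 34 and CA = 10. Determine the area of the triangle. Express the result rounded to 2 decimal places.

area ≈ 147.67

Area = ½·BC·CA·sin C ≈ 147.67.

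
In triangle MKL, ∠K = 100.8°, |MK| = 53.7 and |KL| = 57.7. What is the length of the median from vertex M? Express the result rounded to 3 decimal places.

65.549

By the law of cosines, |LM|² = |MK|² + |KL|² − 2·|MK|·|KL|·cos K = 7374.2, so |LM| ≈ 85.873.
Median from M: ½√(2·|LM|² + 2·|MK|² − |KL|²) ≈ 65.549.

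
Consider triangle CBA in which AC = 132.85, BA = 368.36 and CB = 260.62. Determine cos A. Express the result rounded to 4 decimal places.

cos A ≈ 0.8727

By the law of cosines, cos A = (BA² + AC² − CB²) / (2·BA·AC) ≈ 0.87271, so ∠A ≈ 29.22°.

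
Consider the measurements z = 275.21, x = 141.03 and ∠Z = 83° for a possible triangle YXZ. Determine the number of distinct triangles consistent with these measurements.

1

x·sin Z = 141.03·sin(83°) ≈ 140.
Since z ≥ x, exactly one triangle exists.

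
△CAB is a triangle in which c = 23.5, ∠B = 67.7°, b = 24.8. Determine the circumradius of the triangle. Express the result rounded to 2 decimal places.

Law of sines: sin C = c·sin B/b ≈ 0.87671.
Since b ≥ c, only the acute value applies: ∠C ≈ 61.25°.
Then ∠A = 180° − ∠B − ∠C ≈ 51.05°.
Law of sines gives a = b·sin A/sin B ≈ 20.846.
Circumradius = b/(2 sin B) ≈ 13.402.

R ≈ 13.40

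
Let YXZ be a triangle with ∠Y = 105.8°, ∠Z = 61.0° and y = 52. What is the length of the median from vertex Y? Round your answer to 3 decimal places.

22.742

The third angle is ∠X = 180° − ∠Z − ∠Y = 13.20°.
Law of sines: x = y·sin X/sin Y ≈ 12.34.
Law of sines: z = y·sin Z/sin Y ≈ 47.266.
Median from Y: ½√(2·x² + 2·z² − y²) ≈ 22.742.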